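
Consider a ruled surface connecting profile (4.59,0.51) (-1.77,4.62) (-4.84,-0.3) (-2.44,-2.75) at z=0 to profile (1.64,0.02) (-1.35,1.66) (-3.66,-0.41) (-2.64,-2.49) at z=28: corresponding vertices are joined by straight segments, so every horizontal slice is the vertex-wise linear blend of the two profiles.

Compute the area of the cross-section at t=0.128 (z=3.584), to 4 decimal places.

Cross-section at t=0.128: each vertex is (1-t)·p0[i] + t·p1[i].
  v1: (1-0.128)·(4.59,0.51) + 0.128·(1.64,0.02) = (4.2124,0.4473)
  v2: (1-0.128)·(-1.77,4.62) + 0.128·(-1.35,1.66) = (-1.7162,4.2411)
  v3: (1-0.128)·(-4.84,-0.3) + 0.128·(-3.66,-0.41) = (-4.6890,-0.3141)
  v4: (1-0.128)·(-2.44,-2.75) + 0.128·(-2.64,-2.49) = (-2.4656,-2.7167)
Shoelace sum Σ(x_i·y_{i+1} − x_{i+1}·y_i):
  i=1: 4.2124·4.2411 − -1.7162·0.4473 = +18.6329 (running +18.6329)
  i=2: -1.7162·-0.3141 − -4.6890·4.2411 = +20.4255 (running +39.0584)
  i=3: -4.6890·-2.7167 − -2.4656·-0.3141 = +11.9642 (running +51.0226)
  i=4: -2.4656·0.4473 − 4.2124·-2.7167 = +10.3411 (running +61.3637)
Area = |Σ|/2 = |61.3637|/2 = 30.6819

Area at t=0.128: 30.6819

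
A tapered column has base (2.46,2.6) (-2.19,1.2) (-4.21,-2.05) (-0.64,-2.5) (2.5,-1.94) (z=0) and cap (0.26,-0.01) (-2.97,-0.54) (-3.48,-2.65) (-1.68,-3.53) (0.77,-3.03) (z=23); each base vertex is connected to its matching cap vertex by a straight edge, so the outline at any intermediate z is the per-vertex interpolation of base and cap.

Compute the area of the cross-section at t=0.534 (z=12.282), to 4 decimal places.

Area at t=0.534: 16.2442

Cross-section at t=0.534: each vertex is (1-t)·p0[i] + t·p1[i].
  v1: (1-0.534)·(2.46,2.6) + 0.534·(0.26,-0.01) = (1.2852,1.2063)
  v2: (1-0.534)·(-2.19,1.2) + 0.534·(-2.97,-0.54) = (-2.6065,0.2708)
  v3: (1-0.534)·(-4.21,-2.05) + 0.534·(-3.48,-2.65) = (-3.8202,-2.3704)
  v4: (1-0.534)·(-0.64,-2.5) + 0.534·(-1.68,-3.53) = (-1.1954,-3.0500)
  v5: (1-0.534)·(2.5,-1.94) + 0.534·(0.77,-3.03) = (1.5762,-2.5221)
Shoelace sum Σ(x_i·y_{i+1} − x_{i+1}·y_i):
  i=1: 1.2852·0.2708 − -2.6065·1.2063 = +3.4922 (running +3.4922)
  i=2: -2.6065·-2.3704 − -3.8202·0.2708 = +7.2132 (running +10.7054)
  i=3: -3.8202·-3.0500 − -1.1954·-2.3704 = +8.8181 (running +19.5235)
  i=4: -1.1954·-2.5221 − 1.5762·-3.0500 = +7.8222 (running +27.3457)
  i=5: 1.5762·1.2063 − 1.2852·-2.5221 = +5.1426 (running +32.4883)
Area = |Σ|/2 = |32.4883|/2 = 16.2442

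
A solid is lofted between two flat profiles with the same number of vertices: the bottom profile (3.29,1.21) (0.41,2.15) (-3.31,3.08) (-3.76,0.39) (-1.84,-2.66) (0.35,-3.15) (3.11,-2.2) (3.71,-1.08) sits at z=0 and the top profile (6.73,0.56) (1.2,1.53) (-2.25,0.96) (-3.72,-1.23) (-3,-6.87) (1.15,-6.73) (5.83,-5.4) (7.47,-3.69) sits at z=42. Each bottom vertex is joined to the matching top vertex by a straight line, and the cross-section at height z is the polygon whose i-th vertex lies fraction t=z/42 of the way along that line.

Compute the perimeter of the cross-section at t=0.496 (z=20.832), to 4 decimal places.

Perimeter at t=0.496: 27.2110

Cross-section at t=0.496: each vertex is (1-t)·p0[i] + t·p1[i].
  v1: (1-0.496)·(3.29,1.21) + 0.496·(6.73,0.56) = (4.9962,0.8876)
  v2: (1-0.496)·(0.41,2.15) + 0.496·(1.2,1.53) = (0.8018,1.8425)
  v3: (1-0.496)·(-3.31,3.08) + 0.496·(-2.25,0.96) = (-2.7842,2.0285)
  v4: (1-0.496)·(-3.76,0.39) + 0.496·(-3.72,-1.23) = (-3.7402,-0.4135)
  v5: (1-0.496)·(-1.84,-2.66) + 0.496·(-3,-6.87) = (-2.4154,-4.7482)
  v6: (1-0.496)·(0.35,-3.15) + 0.496·(1.15,-6.73) = (0.7468,-4.9257)
  v7: (1-0.496)·(3.11,-2.2) + 0.496·(5.83,-5.4) = (4.4591,-3.7872)
  v8: (1-0.496)·(3.71,-1.08) + 0.496·(7.47,-3.69) = (5.5750,-2.3746)
Perimeter = Σ |v_{i+1} − v_i|:
  edge 1→2: √(-4.1944² + 0.9549²) = 4.3017 (running 4.3017)
  edge 2→3: √(-3.5861² + 0.1860²) = 3.5909 (running 7.8926)
  edge 3→4: √(-0.9559² + -2.4420²) = 2.6224 (running 10.5151)
  edge 4→5: √(1.3248² + -4.3346²) = 4.5326 (running 15.0476)
  edge 5→6: √(3.1622² + -0.1775²) = 3.1671 (running 18.2148)
  edge 6→7: √(3.7123² + 1.1385²) = 3.8830 (running 22.0977)
  edge 7→8: √(1.1158² + 1.4126²) = 1.8002 (running 23.8979)
  edge 8→1: √(-0.5787² + 3.2622²) = 3.3131 (running 27.2110)
Perimeter = 27.2110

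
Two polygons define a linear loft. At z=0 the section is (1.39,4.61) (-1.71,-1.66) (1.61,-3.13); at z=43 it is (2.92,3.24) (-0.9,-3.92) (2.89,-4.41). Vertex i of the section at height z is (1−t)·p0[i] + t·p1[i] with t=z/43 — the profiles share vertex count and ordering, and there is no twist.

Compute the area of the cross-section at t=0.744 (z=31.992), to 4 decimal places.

Area at t=0.744: 14.0662

Cross-section at t=0.744: each vertex is (1-t)·p0[i] + t·p1[i].
  v1: (1-0.744)·(1.39,4.61) + 0.744·(2.92,3.24) = (2.5283,3.5907)
  v2: (1-0.744)·(-1.71,-1.66) + 0.744·(-0.9,-3.92) = (-1.1074,-3.3414)
  v3: (1-0.744)·(1.61,-3.13) + 0.744·(2.89,-4.41) = (2.5623,-4.0823)
Shoelace sum Σ(x_i·y_{i+1} − x_{i+1}·y_i):
  i=1: 2.5283·-3.3414 − -1.1074·3.5907 = -4.4720 (running -4.4720)
  i=2: -1.1074·-4.0823 − 2.5623·-3.3414 = +13.0824 (running +8.6104)
  i=3: 2.5623·3.5907 − 2.5283·-4.0823 = +19.5220 (running +28.1324)
Area = |Σ|/2 = |28.1324|/2 = 14.0662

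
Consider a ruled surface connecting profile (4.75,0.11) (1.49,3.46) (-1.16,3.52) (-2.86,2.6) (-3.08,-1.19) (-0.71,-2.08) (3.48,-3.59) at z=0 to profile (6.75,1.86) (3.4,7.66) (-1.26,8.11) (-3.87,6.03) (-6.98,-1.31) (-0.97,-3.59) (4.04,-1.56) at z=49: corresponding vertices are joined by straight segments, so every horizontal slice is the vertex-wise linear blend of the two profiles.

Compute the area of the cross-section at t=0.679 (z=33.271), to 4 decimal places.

Area at t=0.679: 80.2651

Cross-section at t=0.679: each vertex is (1-t)·p0[i] + t·p1[i].
  v1: (1-0.679)·(4.75,0.11) + 0.679·(6.75,1.86) = (6.1080,1.2983)
  v2: (1-0.679)·(1.49,3.46) + 0.679·(3.4,7.66) = (2.7869,6.3118)
  v3: (1-0.679)·(-1.16,3.52) + 0.679·(-1.26,8.11) = (-1.2279,6.6366)
  v4: (1-0.679)·(-2.86,2.6) + 0.679·(-3.87,6.03) = (-3.5458,4.9290)
  v5: (1-0.679)·(-3.08,-1.19) + 0.679·(-6.98,-1.31) = (-5.7281,-1.2715)
  v6: (1-0.679)·(-0.71,-2.08) + 0.679·(-0.97,-3.59) = (-0.8865,-3.1053)
  v7: (1-0.679)·(3.48,-3.59) + 0.679·(4.04,-1.56) = (3.8602,-2.2116)
Shoelace sum Σ(x_i·y_{i+1} − x_{i+1}·y_i):
  i=1: 6.1080·6.3118 − 2.7869·1.2983 = +34.9344 (running +34.9344)
  i=2: 2.7869·6.6366 − -1.2279·6.3118 = +26.2458 (running +61.1802)
  i=3: -1.2279·4.9290 − -3.5458·6.6366 = +17.4797 (running +78.6599)
  i=4: -3.5458·-1.2715 − -5.7281·4.9290 = +32.7420 (running +111.4019)
  i=5: -5.7281·-3.1053 − -0.8865·-1.2715 = +16.6602 (running +128.0621)
  i=6: -0.8865·-2.2116 − 3.8602·-3.1053 = +13.9479 (running +142.0100)
  i=7: 3.8602·1.2983 − 6.1080·-2.2116 = +18.5202 (running +160.5302)
Area = |Σ|/2 = |160.5302|/2 = 80.2651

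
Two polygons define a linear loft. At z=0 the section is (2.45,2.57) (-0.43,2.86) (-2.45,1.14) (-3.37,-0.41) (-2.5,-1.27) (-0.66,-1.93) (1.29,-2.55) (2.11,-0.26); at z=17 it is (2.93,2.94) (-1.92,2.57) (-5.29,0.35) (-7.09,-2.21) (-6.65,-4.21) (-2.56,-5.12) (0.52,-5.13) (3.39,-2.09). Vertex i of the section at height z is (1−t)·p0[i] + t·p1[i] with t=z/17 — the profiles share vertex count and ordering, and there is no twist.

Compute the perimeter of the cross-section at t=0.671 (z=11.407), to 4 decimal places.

Perimeter at t=0.671: 26.2282

Cross-section at t=0.671: each vertex is (1-t)·p0[i] + t·p1[i].
  v1: (1-0.671)·(2.45,2.57) + 0.671·(2.93,2.94) = (2.7721,2.8183)
  v2: (1-0.671)·(-0.43,2.86) + 0.671·(-1.92,2.57) = (-1.4298,2.6654)
  v3: (1-0.671)·(-2.45,1.14) + 0.671·(-5.29,0.35) = (-4.3556,0.6099)
  v4: (1-0.671)·(-3.37,-0.41) + 0.671·(-7.09,-2.21) = (-5.8661,-1.6178)
  v5: (1-0.671)·(-2.5,-1.27) + 0.671·(-6.65,-4.21) = (-5.2847,-3.2427)
  v6: (1-0.671)·(-0.66,-1.93) + 0.671·(-2.56,-5.12) = (-1.9349,-4.0705)
  v7: (1-0.671)·(1.29,-2.55) + 0.671·(0.52,-5.13) = (0.7733,-4.2812)
  v8: (1-0.671)·(2.11,-0.26) + 0.671·(3.39,-2.09) = (2.9689,-1.4879)
Perimeter = Σ |v_{i+1} − v_i|:
  edge 1→2: √(-4.2019² + -0.1529²) = 4.2046 (running 4.2046)
  edge 2→3: √(-2.9259² + -2.0555²) = 3.5757 (running 7.7804)
  edge 3→4: √(-1.5105² + -2.2277²) = 2.6915 (running 10.4719)
  edge 4→5: √(0.5815² + -1.6249²) = 1.7258 (running 12.1977)
  edge 5→6: √(3.3498² + -0.8278²) = 3.4505 (running 15.6482)
  edge 6→7: √(2.7082² + -0.2107²) = 2.7164 (running 18.3646)
  edge 7→8: √(2.1955² + 2.7933²) = 3.5528 (running 21.9175)
  edge 8→1: √(-0.1968² + 4.3062²) = 4.3107 (running 26.2282)
Perimeter = 26.2282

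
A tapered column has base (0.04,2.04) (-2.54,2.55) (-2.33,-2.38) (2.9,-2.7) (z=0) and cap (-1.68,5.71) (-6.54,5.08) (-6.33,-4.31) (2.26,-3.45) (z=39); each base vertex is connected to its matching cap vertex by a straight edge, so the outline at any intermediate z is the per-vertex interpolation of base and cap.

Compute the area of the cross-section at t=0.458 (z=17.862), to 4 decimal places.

Area at t=0.458: 35.8999

Cross-section at t=0.458: each vertex is (1-t)·p0[i] + t·p1[i].
  v1: (1-0.458)·(0.04,2.04) + 0.458·(-1.68,5.71) = (-0.7478,3.7209)
  v2: (1-0.458)·(-2.54,2.55) + 0.458·(-6.54,5.08) = (-4.3720,3.7087)
  v3: (1-0.458)·(-2.33,-2.38) + 0.458·(-6.33,-4.31) = (-4.1620,-3.2639)
  v4: (1-0.458)·(2.9,-2.7) + 0.458·(2.26,-3.45) = (2.6069,-3.0435)
Shoelace sum Σ(x_i·y_{i+1} − x_{i+1}·y_i):
  i=1: -0.7478·3.7087 − -4.3720·3.7209 = +13.4944 (running +13.4944)
  i=2: -4.3720·-3.2639 − -4.1620·3.7087 = +29.7057 (running +43.2001)
  i=3: -4.1620·-3.0435 − 2.6069·-3.2639 = +21.1757 (running +64.3758)
  i=4: 2.6069·3.7209 − -0.7478·-3.0435 = +7.4240 (running +71.7998)
Area = |Σ|/2 = |71.7998|/2 = 35.8999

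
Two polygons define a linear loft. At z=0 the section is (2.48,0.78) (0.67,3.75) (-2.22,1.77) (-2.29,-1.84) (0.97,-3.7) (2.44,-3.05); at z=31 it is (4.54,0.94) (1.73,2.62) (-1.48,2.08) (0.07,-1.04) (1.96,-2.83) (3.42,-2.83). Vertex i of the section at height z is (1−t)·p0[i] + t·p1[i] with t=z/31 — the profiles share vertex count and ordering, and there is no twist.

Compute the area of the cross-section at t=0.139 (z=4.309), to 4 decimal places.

Cross-section at t=0.139: each vertex is (1-t)·p0[i] + t·p1[i].
  v1: (1-0.139)·(2.48,0.78) + 0.139·(4.54,0.94) = (2.7663,0.8022)
  v2: (1-0.139)·(0.67,3.75) + 0.139·(1.73,2.62) = (0.8173,3.5929)
  v3: (1-0.139)·(-2.22,1.77) + 0.139·(-1.48,2.08) = (-2.1171,1.8131)
  v4: (1-0.139)·(-2.29,-1.84) + 0.139·(0.07,-1.04) = (-1.9620,-1.7288)
  v5: (1-0.139)·(0.97,-3.7) + 0.139·(1.96,-2.83) = (1.1076,-3.5791)
  v6: (1-0.139)·(2.44,-3.05) + 0.139·(3.42,-2.83) = (2.5762,-3.0194)
Shoelace sum Σ(x_i·y_{i+1} − x_{i+1}·y_i):
  i=1: 2.7663·3.5929 − 0.8173·0.8022 = +9.2836 (running +9.2836)
  i=2: 0.8173·1.8131 − -2.1171·3.5929 = +9.0886 (running +18.3722)
  i=3: -2.1171·-1.7288 − -1.9620·1.8131 = +7.2173 (running +25.5895)
  i=4: -1.9620·-3.5791 − 1.1076·-1.7288 = +8.9368 (running +34.5264)
  i=5: 1.1076·-3.0194 − 2.5762·-3.5791 = +5.8761 (running +40.4025)
  i=6: 2.5762·0.8022 − 2.7663·-3.0194 = +10.4195 (running +50.8220)
Area = |Σ|/2 = |50.8220|/2 = 25.4110

Area at t=0.139: 25.4110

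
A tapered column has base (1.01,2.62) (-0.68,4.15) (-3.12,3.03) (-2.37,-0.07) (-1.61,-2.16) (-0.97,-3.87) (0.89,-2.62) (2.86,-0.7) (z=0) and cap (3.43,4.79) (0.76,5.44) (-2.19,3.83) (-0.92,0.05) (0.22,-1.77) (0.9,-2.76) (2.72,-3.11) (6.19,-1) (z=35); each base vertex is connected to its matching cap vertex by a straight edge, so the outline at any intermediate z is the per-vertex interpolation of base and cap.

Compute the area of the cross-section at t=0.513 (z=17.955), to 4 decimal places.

Area at t=0.513: 35.5627

Cross-section at t=0.513: each vertex is (1-t)·p0[i] + t·p1[i].
  v1: (1-0.513)·(1.01,2.62) + 0.513·(3.43,4.79) = (2.2515,3.7332)
  v2: (1-0.513)·(-0.68,4.15) + 0.513·(0.76,5.44) = (0.0587,4.8118)
  v3: (1-0.513)·(-3.12,3.03) + 0.513·(-2.19,3.83) = (-2.6429,3.4404)
  v4: (1-0.513)·(-2.37,-0.07) + 0.513·(-0.92,0.05) = (-1.6261,-0.0084)
  v5: (1-0.513)·(-1.61,-2.16) + 0.513·(0.22,-1.77) = (-0.6712,-1.9599)
  v6: (1-0.513)·(-0.97,-3.87) + 0.513·(0.9,-2.76) = (-0.0107,-3.3006)
  v7: (1-0.513)·(0.89,-2.62) + 0.513·(2.72,-3.11) = (1.8288,-2.8714)
  v8: (1-0.513)·(2.86,-0.7) + 0.513·(6.19,-1) = (4.5683,-0.8539)
Shoelace sum Σ(x_i·y_{i+1} − x_{i+1}·y_i):
  i=1: 2.2515·4.8118 − 0.0587·3.7332 = +10.6143 (running +10.6143)
  i=2: 0.0587·3.4404 − -2.6429·4.8118 = +12.9191 (running +23.5334)
  i=3: -2.6429·-0.0084 − -1.6261·3.4404 = +5.6169 (running +29.1503)
  i=4: -1.6261·-1.9599 − -0.6712·-0.0084 = +3.1815 (running +32.3318)
  i=5: -0.6712·-3.3006 − -0.0107·-1.9599 = +2.1944 (running +34.5262)
  i=6: -0.0107·-2.8714 − 1.8288·-3.3006 = +6.0667 (running +40.5929)
  i=7: 1.8288·-0.8539 − 4.5683·-2.8714 = +11.5556 (running +52.1486)
  i=8: 4.5683·3.7332 − 2.2515·-0.8539 = +18.9769 (running +71.1255)
Area = |Σ|/2 = |71.1255|/2 = 35.5627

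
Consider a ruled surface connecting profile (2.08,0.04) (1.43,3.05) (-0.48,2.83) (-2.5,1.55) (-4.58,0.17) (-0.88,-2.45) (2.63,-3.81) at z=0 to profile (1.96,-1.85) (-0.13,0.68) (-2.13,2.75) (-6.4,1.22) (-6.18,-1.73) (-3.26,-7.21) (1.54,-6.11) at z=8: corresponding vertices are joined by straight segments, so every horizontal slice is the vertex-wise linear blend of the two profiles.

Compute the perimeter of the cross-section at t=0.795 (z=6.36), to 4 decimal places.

Cross-section at t=0.795: each vertex is (1-t)·p0[i] + t·p1[i].
  v1: (1-0.795)·(2.08,0.04) + 0.795·(1.96,-1.85) = (1.9846,-1.4626)
  v2: (1-0.795)·(1.43,3.05) + 0.795·(-0.13,0.68) = (0.1898,1.1658)
  v3: (1-0.795)·(-0.48,2.83) + 0.795·(-2.13,2.75) = (-1.7917,2.7664)
  v4: (1-0.795)·(-2.5,1.55) + 0.795·(-6.4,1.22) = (-5.6005,1.2876)
  v5: (1-0.795)·(-4.58,0.17) + 0.795·(-6.18,-1.73) = (-5.8520,-1.3405)
  v6: (1-0.795)·(-0.88,-2.45) + 0.795·(-3.26,-7.21) = (-2.7721,-6.2342)
  v7: (1-0.795)·(2.63,-3.81) + 0.795·(1.54,-6.11) = (1.7635,-5.6385)
Perimeter = Σ |v_{i+1} − v_i|:
  edge 1→2: √(-1.7948² + 2.6284²) = 3.1827 (running 3.1827)
  edge 2→3: √(-1.9815² + 1.6006²) = 2.5472 (running 5.7299)
  edge 3→4: √(-3.8088² + -1.4788²) = 4.0857 (running 9.8157)
  edge 4→5: √(-0.2515² + -2.6281²) = 2.6402 (running 12.4558)
  edge 5→6: √(3.0799² + -4.8937²) = 5.7822 (running 18.2381)
  edge 6→7: √(4.5356² + 0.5957²) = 4.5745 (running 22.8126)
  edge 7→1: √(0.2211² + 4.1760²) = 4.1818 (running 26.9944)
Perimeter = 26.9944

Perimeter at t=0.795: 26.9944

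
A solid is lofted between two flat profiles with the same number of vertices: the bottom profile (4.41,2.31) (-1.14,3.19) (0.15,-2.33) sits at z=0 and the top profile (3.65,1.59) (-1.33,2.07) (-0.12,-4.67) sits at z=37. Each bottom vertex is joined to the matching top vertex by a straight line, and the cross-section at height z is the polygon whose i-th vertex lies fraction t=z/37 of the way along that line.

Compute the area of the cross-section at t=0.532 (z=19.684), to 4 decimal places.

Cross-section at t=0.532: each vertex is (1-t)·p0[i] + t·p1[i].
  v1: (1-0.532)·(4.41,2.31) + 0.532·(3.65,1.59) = (4.0057,1.9270)
  v2: (1-0.532)·(-1.14,3.19) + 0.532·(-1.33,2.07) = (-1.2411,2.5942)
  v3: (1-0.532)·(0.15,-2.33) + 0.532·(-0.12,-4.67) = (0.0064,-3.5749)
Shoelace sum Σ(x_i·y_{i+1} − x_{i+1}·y_i):
  i=1: 4.0057·2.5942 − -1.2411·1.9270 = +12.7829 (running +12.7829)
  i=2: -1.2411·-3.5749 − 0.0064·2.5942 = +4.4202 (running +17.2031)
  i=3: 0.0064·1.9270 − 4.0057·-3.5749 = +14.3321 (running +31.5352)
Area = |Σ|/2 = |31.5352|/2 = 15.7676

Area at t=0.532: 15.7676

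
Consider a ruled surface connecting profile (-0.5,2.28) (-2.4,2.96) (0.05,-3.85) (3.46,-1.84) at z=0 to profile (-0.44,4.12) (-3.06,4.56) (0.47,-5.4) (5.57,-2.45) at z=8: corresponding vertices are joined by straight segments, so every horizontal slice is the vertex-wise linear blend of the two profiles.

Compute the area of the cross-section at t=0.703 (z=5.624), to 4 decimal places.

Cross-section at t=0.703: each vertex is (1-t)·p0[i] + t·p1[i].
  v1: (1-0.703)·(-0.5,2.28) + 0.703·(-0.44,4.12) = (-0.4578,3.5735)
  v2: (1-0.703)·(-2.4,2.96) + 0.703·(-3.06,4.56) = (-2.8640,4.0848)
  v3: (1-0.703)·(0.05,-3.85) + 0.703·(0.47,-5.4) = (0.3453,-4.9397)
  v4: (1-0.703)·(3.46,-1.84) + 0.703·(5.57,-2.45) = (4.9433,-2.2688)
Shoelace sum Σ(x_i·y_{i+1} − x_{i+1}·y_i):
  i=1: -0.4578·4.0848 − -2.8640·3.5735 = +8.3644 (running +8.3644)
  i=2: -2.8640·-4.9397 − 0.3453·4.0848 = +12.7367 (running +21.1011)
  i=3: 0.3453·-2.2688 − 4.9433·-4.9397 = +23.6350 (running +44.7361)
  i=4: 4.9433·3.5735 − -0.4578·-2.2688 = +16.6264 (running +61.3625)
Area = |Σ|/2 = |61.3625|/2 = 30.6812

Area at t=0.703: 30.6812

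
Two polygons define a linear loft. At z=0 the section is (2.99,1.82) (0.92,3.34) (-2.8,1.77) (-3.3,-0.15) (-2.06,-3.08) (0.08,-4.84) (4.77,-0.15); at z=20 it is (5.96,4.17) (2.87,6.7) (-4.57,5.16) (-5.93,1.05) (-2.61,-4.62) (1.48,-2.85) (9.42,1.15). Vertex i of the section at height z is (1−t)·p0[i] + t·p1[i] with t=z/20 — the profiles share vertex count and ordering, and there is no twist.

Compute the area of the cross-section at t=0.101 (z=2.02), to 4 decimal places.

Area at t=0.101: 43.9472

Cross-section at t=0.101: each vertex is (1-t)·p0[i] + t·p1[i].
  v1: (1-0.101)·(2.99,1.82) + 0.101·(5.96,4.17) = (3.2900,2.0574)
  v2: (1-0.101)·(0.92,3.34) + 0.101·(2.87,6.7) = (1.1170,3.6794)
  v3: (1-0.101)·(-2.8,1.77) + 0.101·(-4.57,5.16) = (-2.9788,2.1124)
  v4: (1-0.101)·(-3.3,-0.15) + 0.101·(-5.93,1.05) = (-3.5656,-0.0288)
  v5: (1-0.101)·(-2.06,-3.08) + 0.101·(-2.61,-4.62) = (-2.1156,-3.2355)
  v6: (1-0.101)·(0.08,-4.84) + 0.101·(1.48,-2.85) = (0.2214,-4.6390)
  v7: (1-0.101)·(4.77,-0.15) + 0.101·(9.42,1.15) = (5.2396,-0.0187)
Shoelace sum Σ(x_i·y_{i+1} − x_{i+1}·y_i):
  i=1: 3.2900·3.6794 − 1.1170·2.0574 = +9.8070 (running +9.8070)
  i=2: 1.1170·2.1124 − -2.9788·3.6794 = +13.3194 (running +23.1264)
  i=3: -2.9788·-0.0288 − -3.5656·2.1124 = +7.6178 (running +30.7442)
  i=4: -3.5656·-3.2355 − -2.1156·-0.0288 = +11.4758 (running +42.2200)
  i=5: -2.1156·-4.6390 − 0.2214·-3.2355 = +10.5304 (running +52.7504)
  i=6: 0.2214·-0.0187 − 5.2396·-4.6390 = +24.3026 (running +77.0531)
  i=7: 5.2396·2.0574 − 3.2900·-0.0187 = +10.8413 (running +87.8944)
Area = |Σ|/2 = |87.8944|/2 = 43.9472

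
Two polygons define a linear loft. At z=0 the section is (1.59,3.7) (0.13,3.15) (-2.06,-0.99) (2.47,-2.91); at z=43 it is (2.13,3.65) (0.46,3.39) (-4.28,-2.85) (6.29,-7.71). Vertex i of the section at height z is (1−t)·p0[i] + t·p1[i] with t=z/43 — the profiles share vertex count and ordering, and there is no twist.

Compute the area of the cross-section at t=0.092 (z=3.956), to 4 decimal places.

Cross-section at t=0.092: each vertex is (1-t)·p0[i] + t·p1[i].
  v1: (1-0.092)·(1.59,3.7) + 0.092·(2.13,3.65) = (1.6397,3.6954)
  v2: (1-0.092)·(0.13,3.15) + 0.092·(0.46,3.39) = (0.1604,3.1721)
  v3: (1-0.092)·(-2.06,-0.99) + 0.092·(-4.28,-2.85) = (-2.2642,-1.1611)
  v4: (1-0.092)·(2.47,-2.91) + 0.092·(6.29,-7.71) = (2.8214,-3.3516)
Shoelace sum Σ(x_i·y_{i+1} − x_{i+1}·y_i):
  i=1: 1.6397·3.1721 − 0.1604·3.6954 = +4.6086 (running +4.6086)
  i=2: 0.1604·-1.1611 − -2.2642·3.1721 = +6.9962 (running +11.6048)
  i=3: -2.2642·-3.3516 − 2.8214·-1.1611 = +10.8649 (running +22.4696)
  i=4: 2.8214·3.6954 − 1.6397·-3.3516 = +15.9219 (running +38.3915)
Area = |Σ|/2 = |38.3915|/2 = 19.1958

Area at t=0.092: 19.1958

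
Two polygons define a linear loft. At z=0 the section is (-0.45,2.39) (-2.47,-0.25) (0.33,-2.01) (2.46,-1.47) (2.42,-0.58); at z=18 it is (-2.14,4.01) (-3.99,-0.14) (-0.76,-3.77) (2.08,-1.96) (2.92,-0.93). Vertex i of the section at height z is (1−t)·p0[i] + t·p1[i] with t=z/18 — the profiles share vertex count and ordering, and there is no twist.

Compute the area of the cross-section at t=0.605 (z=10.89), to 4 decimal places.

Cross-section at t=0.605: each vertex is (1-t)·p0[i] + t·p1[i].
  v1: (1-0.605)·(-0.45,2.39) + 0.605·(-2.14,4.01) = (-1.4725,3.3701)
  v2: (1-0.605)·(-2.47,-0.25) + 0.605·(-3.99,-0.14) = (-3.3896,-0.1835)
  v3: (1-0.605)·(0.33,-2.01) + 0.605·(-0.76,-3.77) = (-0.3294,-3.0748)
  v4: (1-0.605)·(2.46,-1.47) + 0.605·(2.08,-1.96) = (2.2301,-1.7664)
  v5: (1-0.605)·(2.42,-0.58) + 0.605·(2.92,-0.93) = (2.7225,-0.7917)
Shoelace sum Σ(x_i·y_{i+1} − x_{i+1}·y_i):
  i=1: -1.4725·-0.1835 − -3.3896·3.3701 = +11.6934 (running +11.6934)
  i=2: -3.3896·-3.0748 − -0.3294·-0.1835 = +10.3619 (running +22.0553)
  i=3: -0.3294·-1.7664 − 2.2301·-3.0748 = +7.4391 (running +29.4944)
  i=4: 2.2301·-0.7917 − 2.7225·-1.7664 = +3.0435 (running +32.5379)
  i=5: 2.7225·3.3701 − -1.4725·-0.7917 = +8.0093 (running +40.5471)
Area = |Σ|/2 = |40.5471|/2 = 20.2736

Area at t=0.605: 20.2736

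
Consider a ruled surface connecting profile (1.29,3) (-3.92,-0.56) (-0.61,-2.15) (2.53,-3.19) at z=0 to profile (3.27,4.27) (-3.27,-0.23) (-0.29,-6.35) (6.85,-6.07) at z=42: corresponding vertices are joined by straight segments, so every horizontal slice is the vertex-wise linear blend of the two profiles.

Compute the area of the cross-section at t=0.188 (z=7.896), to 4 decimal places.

Cross-section at t=0.188: each vertex is (1-t)·p0[i] + t·p1[i].
  v1: (1-0.188)·(1.29,3) + 0.188·(3.27,4.27) = (1.6622,3.2388)
  v2: (1-0.188)·(-3.92,-0.56) + 0.188·(-3.27,-0.23) = (-3.7978,-0.4980)
  v3: (1-0.188)·(-0.61,-2.15) + 0.188·(-0.29,-6.35) = (-0.5498,-2.9396)
  v4: (1-0.188)·(2.53,-3.19) + 0.188·(6.85,-6.07) = (3.3422,-3.7314)
Shoelace sum Σ(x_i·y_{i+1} − x_{i+1}·y_i):
  i=1: 1.6622·-0.4980 − -3.7978·3.2388 = +11.4724 (running +11.4724)
  i=2: -3.7978·-2.9396 − -0.5498·-0.4980 = +10.8902 (running +22.3626)
  i=3: -0.5498·-3.7314 − 3.3422·-2.9396 = +11.8763 (running +34.2390)
  i=4: 3.3422·3.2388 − 1.6622·-3.7314 = +17.0270 (running +51.2660)
Area = |Σ|/2 = |51.2660|/2 = 25.6330

Area at t=0.188: 25.6330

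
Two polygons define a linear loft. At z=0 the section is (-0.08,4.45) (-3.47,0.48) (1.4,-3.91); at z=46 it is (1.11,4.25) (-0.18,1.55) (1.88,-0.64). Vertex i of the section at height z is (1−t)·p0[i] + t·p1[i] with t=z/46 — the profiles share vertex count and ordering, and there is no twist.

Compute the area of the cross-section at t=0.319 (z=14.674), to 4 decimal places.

Area at t=0.319: 12.0988

Cross-section at t=0.319: each vertex is (1-t)·p0[i] + t·p1[i].
  v1: (1-0.319)·(-0.08,4.45) + 0.319·(1.11,4.25) = (0.2996,4.3862)
  v2: (1-0.319)·(-3.47,0.48) + 0.319·(-0.18,1.55) = (-2.4205,0.8213)
  v3: (1-0.319)·(1.4,-3.91) + 0.319·(1.88,-0.64) = (1.5531,-2.8669)
Shoelace sum Σ(x_i·y_{i+1} − x_{i+1}·y_i):
  i=1: 0.2996·0.8213 − -2.4205·4.3862 = +10.8628 (running +10.8628)
  i=2: -2.4205·-2.8669 − 1.5531·0.8213 = +5.6636 (running +16.5264)
  i=3: 1.5531·4.3862 − 0.2996·-2.8669 = +7.6712 (running +24.1977)
Area = |Σ|/2 = |24.1977|/2 = 12.0988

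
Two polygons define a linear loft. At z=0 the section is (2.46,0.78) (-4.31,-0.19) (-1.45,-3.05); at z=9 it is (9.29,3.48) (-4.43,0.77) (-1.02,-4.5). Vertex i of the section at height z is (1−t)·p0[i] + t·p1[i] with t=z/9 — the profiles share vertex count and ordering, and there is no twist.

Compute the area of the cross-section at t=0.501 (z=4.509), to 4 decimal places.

Area at t=0.501: 23.7369

Cross-section at t=0.501: each vertex is (1-t)·p0[i] + t·p1[i].
  v1: (1-0.501)·(2.46,0.78) + 0.501·(9.29,3.48) = (5.8818,2.1327)
  v2: (1-0.501)·(-4.31,-0.19) + 0.501·(-4.43,0.77) = (-4.3701,0.2910)
  v3: (1-0.501)·(-1.45,-3.05) + 0.501·(-1.02,-4.5) = (-1.2346,-3.7765)
Shoelace sum Σ(x_i·y_{i+1} − x_{i+1}·y_i):
  i=1: 5.8818·0.2910 − -4.3701·2.1327 = +11.0315 (running +11.0315)
  i=2: -4.3701·-3.7765 − -1.2346·0.2910 = +16.8628 (running +27.8943)
  i=3: -1.2346·2.1327 − 5.8818·-3.7765 = +19.5795 (running +47.4738)
Area = |Σ|/2 = |47.4738|/2 = 23.7369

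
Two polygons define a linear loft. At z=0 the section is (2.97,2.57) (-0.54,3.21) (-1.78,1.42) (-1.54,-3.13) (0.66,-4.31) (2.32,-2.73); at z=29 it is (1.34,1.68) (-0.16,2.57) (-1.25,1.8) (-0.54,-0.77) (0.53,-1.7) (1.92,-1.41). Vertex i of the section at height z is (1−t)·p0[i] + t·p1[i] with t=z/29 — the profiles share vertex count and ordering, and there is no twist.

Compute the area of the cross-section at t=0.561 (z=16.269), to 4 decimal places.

Cross-section at t=0.561: each vertex is (1-t)·p0[i] + t·p1[i].
  v1: (1-0.561)·(2.97,2.57) + 0.561·(1.34,1.68) = (2.0556,2.0707)
  v2: (1-0.561)·(-0.54,3.21) + 0.561·(-0.16,2.57) = (-0.3268,2.8510)
  v3: (1-0.561)·(-1.78,1.42) + 0.561·(-1.25,1.8) = (-1.4827,1.6332)
  v4: (1-0.561)·(-1.54,-3.13) + 0.561·(-0.54,-0.77) = (-0.9790,-1.8060)
  v5: (1-0.561)·(0.66,-4.31) + 0.561·(0.53,-1.7) = (0.5871,-2.8458)
  v6: (1-0.561)·(2.32,-2.73) + 0.561·(1.92,-1.41) = (2.0956,-1.9895)
Shoelace sum Σ(x_i·y_{i+1} − x_{i+1}·y_i):
  i=1: 2.0556·2.8510 − -0.3268·2.0707 = +6.5371 (running +6.5371)
  i=2: -0.3268·1.6332 − -1.4827·2.8510 = +3.6933 (running +10.2304)
  i=3: -1.4827·-1.8060 − -0.9790·1.6332 = +4.2766 (running +14.5070)
  i=4: -0.9790·-2.8458 − 0.5871·-1.8060 = +3.8463 (running +18.3533)
  i=5: 0.5871·-1.9895 − 2.0956·-2.8458 = +4.7957 (running +23.1490)
  i=6: 2.0956·2.0707 − 2.0556·-1.9895 = +8.4289 (running +31.5779)
Area = |Σ|/2 = |31.5779|/2 = 15.7889

Area at t=0.561: 15.7889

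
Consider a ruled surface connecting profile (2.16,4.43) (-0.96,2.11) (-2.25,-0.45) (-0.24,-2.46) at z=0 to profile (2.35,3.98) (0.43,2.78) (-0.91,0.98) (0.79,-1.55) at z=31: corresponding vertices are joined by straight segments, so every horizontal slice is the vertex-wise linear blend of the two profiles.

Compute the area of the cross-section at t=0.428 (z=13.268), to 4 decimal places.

Cross-section at t=0.428: each vertex is (1-t)·p0[i] + t·p1[i].
  v1: (1-0.428)·(2.16,4.43) + 0.428·(2.35,3.98) = (2.2413,4.2374)
  v2: (1-0.428)·(-0.96,2.11) + 0.428·(0.43,2.78) = (-0.3651,2.3968)
  v3: (1-0.428)·(-2.25,-0.45) + 0.428·(-0.91,0.98) = (-1.6765,0.1620)
  v4: (1-0.428)·(-0.24,-2.46) + 0.428·(0.79,-1.55) = (0.2008,-2.0705)
Shoelace sum Σ(x_i·y_{i+1} − x_{i+1}·y_i):
  i=1: 2.2413·2.3968 − -0.3651·4.2374 = +6.9189 (running +6.9189)
  i=2: -0.3651·0.1620 − -1.6765·2.3968 = +3.9590 (running +10.8779)
  i=3: -1.6765·-2.0705 − 0.2008·0.1620 = +3.4386 (running +14.3165)
  i=4: 0.2008·4.2374 − 2.2413·-2.0705 = +5.4917 (running +19.8082)
Area = |Σ|/2 = |19.8082|/2 = 9.9041

Area at t=0.428: 9.9041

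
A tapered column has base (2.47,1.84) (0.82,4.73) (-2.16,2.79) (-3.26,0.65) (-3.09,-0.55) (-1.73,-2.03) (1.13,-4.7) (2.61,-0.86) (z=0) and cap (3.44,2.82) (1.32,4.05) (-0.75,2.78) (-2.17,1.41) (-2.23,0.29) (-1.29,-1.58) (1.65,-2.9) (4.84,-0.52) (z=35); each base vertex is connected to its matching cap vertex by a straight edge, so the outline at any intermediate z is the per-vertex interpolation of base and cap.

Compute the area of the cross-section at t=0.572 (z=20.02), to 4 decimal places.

Area at t=0.572: 32.7080

Cross-section at t=0.572: each vertex is (1-t)·p0[i] + t·p1[i].
  v1: (1-0.572)·(2.47,1.84) + 0.572·(3.44,2.82) = (3.0248,2.4006)
  v2: (1-0.572)·(0.82,4.73) + 0.572·(1.32,4.05) = (1.1060,4.3410)
  v3: (1-0.572)·(-2.16,2.79) + 0.572·(-0.75,2.78) = (-1.3535,2.7843)
  v4: (1-0.572)·(-3.26,0.65) + 0.572·(-2.17,1.41) = (-2.6365,1.0847)
  v5: (1-0.572)·(-3.09,-0.55) + 0.572·(-2.23,0.29) = (-2.5981,-0.0695)
  v6: (1-0.572)·(-1.73,-2.03) + 0.572·(-1.29,-1.58) = (-1.4783,-1.7726)
  v7: (1-0.572)·(1.13,-4.7) + 0.572·(1.65,-2.9) = (1.4274,-3.6704)
  v8: (1-0.572)·(2.61,-0.86) + 0.572·(4.84,-0.52) = (3.8856,-0.6655)
Shoelace sum Σ(x_i·y_{i+1} − x_{i+1}·y_i):
  i=1: 3.0248·4.3410 − 1.1060·2.4006 = +10.4759 (running +10.4759)
  i=2: 1.1060·2.7843 − -1.3535·4.3410 = +8.9549 (running +19.4309)
  i=3: -1.3535·1.0847 − -2.6365·2.7843 = +5.8727 (running +25.3035)
  i=4: -2.6365·-0.0695 − -2.5981·1.0847 = +3.0015 (running +28.3050)
  i=5: -2.5981·-1.7726 − -1.4783·-0.0695 = +4.5026 (running +32.8076)
  i=6: -1.4783·-3.6704 − 1.4274·-1.7726 = +7.9563 (running +40.7639)
  i=7: 1.4274·-0.6655 − 3.8856·-3.6704 = +13.3116 (running +54.0755)
  i=8: 3.8856·2.4006 − 3.0248·-0.6655 = +11.3406 (running +65.4161)
Area = |Σ|/2 = |65.4161|/2 = 32.7080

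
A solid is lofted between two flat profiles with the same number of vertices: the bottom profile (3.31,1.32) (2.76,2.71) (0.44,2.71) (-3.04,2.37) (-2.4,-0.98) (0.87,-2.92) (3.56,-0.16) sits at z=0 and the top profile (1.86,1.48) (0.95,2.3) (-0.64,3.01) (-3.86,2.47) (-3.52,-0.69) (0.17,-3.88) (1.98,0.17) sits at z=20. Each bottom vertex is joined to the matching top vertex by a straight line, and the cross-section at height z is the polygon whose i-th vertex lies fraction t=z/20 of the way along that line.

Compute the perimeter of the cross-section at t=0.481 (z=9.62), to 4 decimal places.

Cross-section at t=0.481: each vertex is (1-t)·p0[i] + t·p1[i].
  v1: (1-0.481)·(3.31,1.32) + 0.481·(1.86,1.48) = (2.6126,1.3970)
  v2: (1-0.481)·(2.76,2.71) + 0.481·(0.95,2.3) = (1.8894,2.5128)
  v3: (1-0.481)·(0.44,2.71) + 0.481·(-0.64,3.01) = (-0.0795,2.8543)
  v4: (1-0.481)·(-3.04,2.37) + 0.481·(-3.86,2.47) = (-3.4344,2.4181)
  v5: (1-0.481)·(-2.4,-0.98) + 0.481·(-3.52,-0.69) = (-2.9387,-0.8405)
  v6: (1-0.481)·(0.87,-2.92) + 0.481·(0.17,-3.88) = (0.5333,-3.3818)
  v7: (1-0.481)·(3.56,-0.16) + 0.481·(1.98,0.17) = (2.8000,-0.0013)
Perimeter = Σ |v_{i+1} − v_i|:
  edge 1→2: √(-0.7232² + 1.1158²) = 1.3297 (running 1.3297)
  edge 2→3: √(-1.9689² + 0.3415²) = 1.9983 (running 3.3279)
  edge 3→4: √(-3.3549² + -0.4362²) = 3.3832 (running 6.7111)
  edge 4→5: √(0.4957² + -3.2586²) = 3.2961 (running 10.0072)
  edge 5→6: √(3.4720² + -2.5412²) = 4.3027 (running 14.3099)
  edge 6→7: √(2.2667² + 3.3805²) = 4.0701 (running 18.3800)
  edge 7→1: √(-0.1875² + 1.3982²) = 1.4107 (running 19.7907)
Perimeter = 19.7907

Perimeter at t=0.481: 19.7907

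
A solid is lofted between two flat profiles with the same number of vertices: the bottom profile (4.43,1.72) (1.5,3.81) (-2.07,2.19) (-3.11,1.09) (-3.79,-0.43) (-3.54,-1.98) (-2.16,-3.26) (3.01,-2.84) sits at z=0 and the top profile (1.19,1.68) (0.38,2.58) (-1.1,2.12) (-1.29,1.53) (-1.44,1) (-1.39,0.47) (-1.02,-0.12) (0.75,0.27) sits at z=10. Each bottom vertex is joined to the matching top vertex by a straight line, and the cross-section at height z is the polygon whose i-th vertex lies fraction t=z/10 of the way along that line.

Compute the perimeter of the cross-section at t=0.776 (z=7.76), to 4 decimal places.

Cross-section at t=0.776: each vertex is (1-t)·p0[i] + t·p1[i].
  v1: (1-0.776)·(4.43,1.72) + 0.776·(1.19,1.68) = (1.9158,1.6890)
  v2: (1-0.776)·(1.5,3.81) + 0.776·(0.38,2.58) = (0.6309,2.8555)
  v3: (1-0.776)·(-2.07,2.19) + 0.776·(-1.1,2.12) = (-1.3173,2.1357)
  v4: (1-0.776)·(-3.11,1.09) + 0.776·(-1.29,1.53) = (-1.6977,1.4314)
  v5: (1-0.776)·(-3.79,-0.43) + 0.776·(-1.44,1) = (-1.9664,0.6797)
  v6: (1-0.776)·(-3.54,-1.98) + 0.776·(-1.39,0.47) = (-1.8716,-0.0788)
  v7: (1-0.776)·(-2.16,-3.26) + 0.776·(-1.02,-0.12) = (-1.2754,-0.8234)
  v8: (1-0.776)·(3.01,-2.84) + 0.776·(0.75,0.27) = (1.2562,-0.4266)
Perimeter = Σ |v_{i+1} − v_i|:
  edge 1→2: √(-1.2849² + 1.1666²) = 1.7354 (running 1.7354)
  edge 2→3: √(-1.9482² + -0.7198²) = 2.0769 (running 3.8123)
  edge 3→4: √(-0.3804² + -0.7042²) = 0.8004 (running 4.6128)
  edge 4→5: √(-0.2687² + -0.7518²) = 0.7983 (running 5.4111)
  edge 5→6: √(0.0948² + -0.7585²) = 0.7644 (running 6.1755)
  edge 6→7: √(0.5962² + -0.7446²) = 0.9539 (running 7.1294)
  edge 7→8: √(2.5316² + 0.3967²) = 2.5625 (running 9.6918)
  edge 8→1: √(0.6595² + 2.1156²) = 2.2160 (running 11.9079)
Perimeter = 11.9079

Perimeter at t=0.776: 11.9079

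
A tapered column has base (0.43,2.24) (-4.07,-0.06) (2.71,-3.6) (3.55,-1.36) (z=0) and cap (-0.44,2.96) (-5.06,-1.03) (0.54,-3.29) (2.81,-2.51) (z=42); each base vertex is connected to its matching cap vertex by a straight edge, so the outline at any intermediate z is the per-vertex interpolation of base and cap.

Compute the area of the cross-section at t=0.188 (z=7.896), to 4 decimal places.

Cross-section at t=0.188: each vertex is (1-t)·p0[i] + t·p1[i].
  v1: (1-0.188)·(0.43,2.24) + 0.188·(-0.44,2.96) = (0.2664,2.3754)
  v2: (1-0.188)·(-4.07,-0.06) + 0.188·(-5.06,-1.03) = (-4.2561,-0.2424)
  v3: (1-0.188)·(2.71,-3.6) + 0.188·(0.54,-3.29) = (2.3020,-3.5417)
  v4: (1-0.188)·(3.55,-1.36) + 0.188·(2.81,-2.51) = (3.4109,-1.5762)
Shoelace sum Σ(x_i·y_{i+1} − x_{i+1}·y_i):
  i=1: 0.2664·-0.2424 − -4.2561·2.3754 = +10.0452 (running +10.0452)
  i=2: -4.2561·-3.5417 − 2.3020·-0.2424 = +15.6319 (running +25.6772)
  i=3: 2.3020·-1.5762 − 3.4109·-3.5417 = +8.4519 (running +34.1291)
  i=4: 3.4109·2.3754 − 0.2664·-1.5762 = +8.5220 (running +42.6511)
Area = |Σ|/2 = |42.6511|/2 = 21.3255

Area at t=0.188: 21.3255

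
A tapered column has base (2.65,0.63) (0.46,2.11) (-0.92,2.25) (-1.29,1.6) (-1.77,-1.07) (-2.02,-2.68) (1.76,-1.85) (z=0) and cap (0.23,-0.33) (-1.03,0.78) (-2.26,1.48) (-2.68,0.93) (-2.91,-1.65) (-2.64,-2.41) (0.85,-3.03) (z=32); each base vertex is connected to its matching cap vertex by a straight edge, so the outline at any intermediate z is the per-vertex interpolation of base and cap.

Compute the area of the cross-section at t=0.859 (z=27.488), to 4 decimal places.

Cross-section at t=0.859: each vertex is (1-t)·p0[i] + t·p1[i].
  v1: (1-0.859)·(2.65,0.63) + 0.859·(0.23,-0.33) = (0.5712,-0.1946)
  v2: (1-0.859)·(0.46,2.11) + 0.859·(-1.03,0.78) = (-0.8199,0.9675)
  v3: (1-0.859)·(-0.92,2.25) + 0.859·(-2.26,1.48) = (-2.0711,1.5886)
  v4: (1-0.859)·(-1.29,1.6) + 0.859·(-2.68,0.93) = (-2.4840,1.0245)
  v5: (1-0.859)·(-1.77,-1.07) + 0.859·(-2.91,-1.65) = (-2.7493,-1.5682)
  v6: (1-0.859)·(-2.02,-2.68) + 0.859·(-2.64,-2.41) = (-2.5526,-2.4481)
  v7: (1-0.859)·(1.76,-1.85) + 0.859·(0.85,-3.03) = (0.9783,-2.8636)
Shoelace sum Σ(x_i·y_{i+1} − x_{i+1}·y_i):
  i=1: 0.5712·0.9675 − -0.8199·-0.1946 = +0.3931 (running +0.3931)
  i=2: -0.8199·1.5886 − -2.0711·0.9675 = +0.7013 (running +1.0944)
  i=3: -2.0711·1.0245 − -2.4840·1.5886 = +1.8243 (running +2.9187)
  i=4: -2.4840·-1.5682 − -2.7493·1.0245 = +6.7120 (running +9.6307)
  i=5: -2.7493·-2.4481 − -2.5526·-1.5682 = +2.7274 (running +12.3581)
  i=6: -2.5526·-2.8636 − 0.9783·-2.4481 = +9.7046 (running +22.0627)
  i=7: 0.9783·-0.1946 − 0.5712·-2.8636 = +1.4453 (running +23.5080)
Area = |Σ|/2 = |23.5080|/2 = 11.7540

Area at t=0.859: 11.7540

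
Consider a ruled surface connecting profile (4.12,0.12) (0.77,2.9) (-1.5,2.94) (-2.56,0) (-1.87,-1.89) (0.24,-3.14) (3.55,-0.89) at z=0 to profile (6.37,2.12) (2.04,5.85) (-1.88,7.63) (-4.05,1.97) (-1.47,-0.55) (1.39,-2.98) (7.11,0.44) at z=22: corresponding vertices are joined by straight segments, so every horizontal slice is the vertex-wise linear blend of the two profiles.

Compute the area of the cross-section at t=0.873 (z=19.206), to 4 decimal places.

Cross-section at t=0.873: each vertex is (1-t)·p0[i] + t·p1[i].
  v1: (1-0.873)·(4.12,0.12) + 0.873·(6.37,2.12) = (6.0843,1.8660)
  v2: (1-0.873)·(0.77,2.9) + 0.873·(2.04,5.85) = (1.8787,5.4753)
  v3: (1-0.873)·(-1.5,2.94) + 0.873·(-1.88,7.63) = (-1.8317,7.0344)
  v4: (1-0.873)·(-2.56,0) + 0.873·(-4.05,1.97) = (-3.8608,1.7198)
  v5: (1-0.873)·(-1.87,-1.89) + 0.873·(-1.47,-0.55) = (-1.5208,-0.7202)
  v6: (1-0.873)·(0.24,-3.14) + 0.873·(1.39,-2.98) = (1.2439,-3.0003)
  v7: (1-0.873)·(3.55,-0.89) + 0.873·(7.11,0.44) = (6.6579,0.2711)
Shoelace sum Σ(x_i·y_{i+1} − x_{i+1}·y_i):
  i=1: 6.0843·5.4753 − 1.8787·1.8660 = +29.8077 (running +29.8077)
  i=2: 1.8787·7.0344 − -1.8317·5.4753 = +23.2450 (running +53.0527)
  i=3: -1.8317·1.7198 − -3.8608·7.0344 = +24.0078 (running +77.0605)
  i=4: -3.8608·-0.7202 − -1.5208·1.7198 = +5.3959 (running +82.4565)
  i=5: -1.5208·-3.0003 − 1.2439·-0.7202 = +5.4588 (running +87.9152)
  i=6: 1.2439·0.2711 − 6.6579·-3.0003 = +20.3130 (running +108.2282)
  i=7: 6.6579·1.8660 − 6.0843·0.2711 = +10.7742 (running +119.0024)
Area = |Σ|/2 = |119.0024|/2 = 59.5012

Area at t=0.873: 59.5012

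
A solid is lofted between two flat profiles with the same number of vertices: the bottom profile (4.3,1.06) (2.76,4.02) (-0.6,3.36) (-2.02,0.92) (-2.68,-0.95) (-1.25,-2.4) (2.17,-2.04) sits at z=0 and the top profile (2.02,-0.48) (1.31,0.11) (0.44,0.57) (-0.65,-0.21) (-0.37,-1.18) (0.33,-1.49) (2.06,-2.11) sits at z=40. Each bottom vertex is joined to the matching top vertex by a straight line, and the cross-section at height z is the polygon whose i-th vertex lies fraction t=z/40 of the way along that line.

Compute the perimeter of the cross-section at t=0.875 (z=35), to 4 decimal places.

Cross-section at t=0.875: each vertex is (1-t)·p0[i] + t·p1[i].
  v1: (1-0.875)·(4.3,1.06) + 0.875·(2.02,-0.48) = (2.3050,-0.2875)
  v2: (1-0.875)·(2.76,4.02) + 0.875·(1.31,0.11) = (1.4912,0.5987)
  v3: (1-0.875)·(-0.6,3.36) + 0.875·(0.44,0.57) = (0.3100,0.9187)
  v4: (1-0.875)·(-2.02,0.92) + 0.875·(-0.65,-0.21) = (-0.8213,-0.0687)
  v5: (1-0.875)·(-2.68,-0.95) + 0.875·(-0.37,-1.18) = (-0.6587,-1.1512)
  v6: (1-0.875)·(-1.25,-2.4) + 0.875·(0.33,-1.49) = (0.1325,-1.6038)
  v7: (1-0.875)·(2.17,-2.04) + 0.875·(2.06,-2.11) = (2.0737,-2.1012)
Perimeter = Σ |v_{i+1} − v_i|:
  edge 1→2: √(-0.8138² + 0.8862²) = 1.2032 (running 1.2032)
  edge 2→3: √(-1.1812² + 0.3200²) = 1.2238 (running 2.4270)
  edge 3→4: √(-1.1313² + -0.9875²) = 1.5016 (running 3.9286)
  edge 4→5: √(0.1625² + -1.0825²) = 1.0946 (running 5.0233)
  edge 5→6: √(0.7913² + -0.4525²) = 0.9115 (running 5.9348)
  edge 6→7: √(1.9412² + -0.4975²) = 2.0040 (running 7.9387)
  edge 7→1: √(0.2313² + 1.8137²) = 1.8284 (running 9.7672)
Perimeter = 9.7672

Perimeter at t=0.875: 9.7672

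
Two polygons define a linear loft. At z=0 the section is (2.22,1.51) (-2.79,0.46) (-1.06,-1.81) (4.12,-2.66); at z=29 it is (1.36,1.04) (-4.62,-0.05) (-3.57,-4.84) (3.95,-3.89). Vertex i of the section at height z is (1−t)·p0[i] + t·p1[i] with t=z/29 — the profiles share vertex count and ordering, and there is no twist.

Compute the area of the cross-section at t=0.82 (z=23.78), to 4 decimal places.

Area at t=0.82: 31.0068

Cross-section at t=0.82: each vertex is (1-t)·p0[i] + t·p1[i].
  v1: (1-0.82)·(2.22,1.51) + 0.82·(1.36,1.04) = (1.5148,1.1246)
  v2: (1-0.82)·(-2.79,0.46) + 0.82·(-4.62,-0.05) = (-4.2906,0.0418)
  v3: (1-0.82)·(-1.06,-1.81) + 0.82·(-3.57,-4.84) = (-3.1182,-4.2946)
  v4: (1-0.82)·(4.12,-2.66) + 0.82·(3.95,-3.89) = (3.9806,-3.6686)
Shoelace sum Σ(x_i·y_{i+1} − x_{i+1}·y_i):
  i=1: 1.5148·0.0418 − -4.2906·1.1246 = +4.8885 (running +4.8885)
  i=2: -4.2906·-4.2946 − -3.1182·0.0418 = +18.5568 (running +23.4453)
  i=3: -3.1182·-3.6686 − 3.9806·-4.2946 = +28.5345 (running +51.9798)
  i=4: 3.9806·1.1246 − 1.5148·-3.6686 = +10.0338 (running +62.0136)
Area = |Σ|/2 = |62.0136|/2 = 31.0068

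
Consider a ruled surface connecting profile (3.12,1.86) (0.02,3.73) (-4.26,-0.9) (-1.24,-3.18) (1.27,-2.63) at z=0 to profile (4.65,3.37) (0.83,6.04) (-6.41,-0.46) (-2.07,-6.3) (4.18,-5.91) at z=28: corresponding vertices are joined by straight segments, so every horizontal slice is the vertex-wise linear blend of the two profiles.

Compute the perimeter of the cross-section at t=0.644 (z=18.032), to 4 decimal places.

Perimeter at t=0.644: 31.3566

Cross-section at t=0.644: each vertex is (1-t)·p0[i] + t·p1[i].
  v1: (1-0.644)·(3.12,1.86) + 0.644·(4.65,3.37) = (4.1053,2.8324)
  v2: (1-0.644)·(0.02,3.73) + 0.644·(0.83,6.04) = (0.5416,5.2176)
  v3: (1-0.644)·(-4.26,-0.9) + 0.644·(-6.41,-0.46) = (-5.6446,-0.6166)
  v4: (1-0.644)·(-1.24,-3.18) + 0.644·(-2.07,-6.3) = (-1.7745,-5.1893)
  v5: (1-0.644)·(1.27,-2.63) + 0.644·(4.18,-5.91) = (3.1440,-4.7423)
Perimeter = Σ |v_{i+1} − v_i|:
  edge 1→2: √(-3.5637² + 2.3852²) = 4.2882 (running 4.2882)
  edge 2→3: √(-6.1862² + -5.8343²) = 8.5034 (running 12.7917)
  edge 3→4: √(3.8701² + -4.5726²) = 5.9905 (running 18.7822)
  edge 4→5: √(4.9186² + 0.4470²) = 4.9388 (running 23.7210)
  edge 5→1: √(0.9613² + 7.5748²) = 7.6355 (running 31.3566)
Perimeter = 31.3566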